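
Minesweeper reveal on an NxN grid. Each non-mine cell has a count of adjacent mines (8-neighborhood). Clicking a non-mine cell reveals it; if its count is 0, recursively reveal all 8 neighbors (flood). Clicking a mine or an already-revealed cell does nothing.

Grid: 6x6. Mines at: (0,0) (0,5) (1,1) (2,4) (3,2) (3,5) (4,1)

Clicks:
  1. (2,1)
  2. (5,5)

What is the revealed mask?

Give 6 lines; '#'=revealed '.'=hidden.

Answer: ......
......
.#....
......
..####
..####

Derivation:
Click 1 (2,1) count=2: revealed 1 new [(2,1)] -> total=1
Click 2 (5,5) count=0: revealed 8 new [(4,2) (4,3) (4,4) (4,5) (5,2) (5,3) (5,4) (5,5)] -> total=9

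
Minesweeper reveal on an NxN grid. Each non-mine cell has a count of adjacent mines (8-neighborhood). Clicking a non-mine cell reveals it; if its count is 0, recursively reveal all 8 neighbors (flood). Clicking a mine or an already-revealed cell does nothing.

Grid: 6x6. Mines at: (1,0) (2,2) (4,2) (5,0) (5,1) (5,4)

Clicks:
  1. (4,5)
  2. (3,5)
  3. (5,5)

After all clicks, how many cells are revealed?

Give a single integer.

Click 1 (4,5) count=1: revealed 1 new [(4,5)] -> total=1
Click 2 (3,5) count=0: revealed 18 new [(0,1) (0,2) (0,3) (0,4) (0,5) (1,1) (1,2) (1,3) (1,4) (1,5) (2,3) (2,4) (2,5) (3,3) (3,4) (3,5) (4,3) (4,4)] -> total=19
Click 3 (5,5) count=1: revealed 1 new [(5,5)] -> total=20

Answer: 20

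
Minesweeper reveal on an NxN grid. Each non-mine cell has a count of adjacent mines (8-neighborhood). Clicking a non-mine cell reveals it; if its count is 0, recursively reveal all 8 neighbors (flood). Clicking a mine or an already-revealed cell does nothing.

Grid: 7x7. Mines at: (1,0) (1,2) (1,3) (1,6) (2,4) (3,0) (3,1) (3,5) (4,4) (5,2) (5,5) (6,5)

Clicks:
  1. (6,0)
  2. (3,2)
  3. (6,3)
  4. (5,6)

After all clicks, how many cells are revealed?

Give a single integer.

Answer: 9

Derivation:
Click 1 (6,0) count=0: revealed 6 new [(4,0) (4,1) (5,0) (5,1) (6,0) (6,1)] -> total=6
Click 2 (3,2) count=1: revealed 1 new [(3,2)] -> total=7
Click 3 (6,3) count=1: revealed 1 new [(6,3)] -> total=8
Click 4 (5,6) count=2: revealed 1 new [(5,6)] -> total=9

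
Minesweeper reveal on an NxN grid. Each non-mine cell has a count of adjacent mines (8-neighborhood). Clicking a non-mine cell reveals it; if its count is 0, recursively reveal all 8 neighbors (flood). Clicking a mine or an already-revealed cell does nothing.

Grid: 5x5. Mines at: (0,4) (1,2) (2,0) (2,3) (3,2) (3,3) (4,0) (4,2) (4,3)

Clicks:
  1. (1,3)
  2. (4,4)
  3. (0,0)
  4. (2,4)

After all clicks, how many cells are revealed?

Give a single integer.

Answer: 7

Derivation:
Click 1 (1,3) count=3: revealed 1 new [(1,3)] -> total=1
Click 2 (4,4) count=2: revealed 1 new [(4,4)] -> total=2
Click 3 (0,0) count=0: revealed 4 new [(0,0) (0,1) (1,0) (1,1)] -> total=6
Click 4 (2,4) count=2: revealed 1 new [(2,4)] -> total=7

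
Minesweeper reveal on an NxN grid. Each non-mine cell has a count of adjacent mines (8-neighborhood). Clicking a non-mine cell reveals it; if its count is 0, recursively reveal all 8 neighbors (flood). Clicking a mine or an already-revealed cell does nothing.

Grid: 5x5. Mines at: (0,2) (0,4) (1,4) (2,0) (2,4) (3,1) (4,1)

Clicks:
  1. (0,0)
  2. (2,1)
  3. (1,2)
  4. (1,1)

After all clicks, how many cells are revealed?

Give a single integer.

Click 1 (0,0) count=0: revealed 4 new [(0,0) (0,1) (1,0) (1,1)] -> total=4
Click 2 (2,1) count=2: revealed 1 new [(2,1)] -> total=5
Click 3 (1,2) count=1: revealed 1 new [(1,2)] -> total=6
Click 4 (1,1) count=2: revealed 0 new [(none)] -> total=6

Answer: 6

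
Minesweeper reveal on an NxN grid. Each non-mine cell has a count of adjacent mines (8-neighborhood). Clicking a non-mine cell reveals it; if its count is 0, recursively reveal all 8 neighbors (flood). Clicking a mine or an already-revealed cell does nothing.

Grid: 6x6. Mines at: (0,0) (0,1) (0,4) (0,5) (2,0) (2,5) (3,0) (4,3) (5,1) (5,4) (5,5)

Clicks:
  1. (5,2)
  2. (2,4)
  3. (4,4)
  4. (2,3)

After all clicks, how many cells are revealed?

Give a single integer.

Answer: 14

Derivation:
Click 1 (5,2) count=2: revealed 1 new [(5,2)] -> total=1
Click 2 (2,4) count=1: revealed 1 new [(2,4)] -> total=2
Click 3 (4,4) count=3: revealed 1 new [(4,4)] -> total=3
Click 4 (2,3) count=0: revealed 11 new [(1,1) (1,2) (1,3) (1,4) (2,1) (2,2) (2,3) (3,1) (3,2) (3,3) (3,4)] -> total=14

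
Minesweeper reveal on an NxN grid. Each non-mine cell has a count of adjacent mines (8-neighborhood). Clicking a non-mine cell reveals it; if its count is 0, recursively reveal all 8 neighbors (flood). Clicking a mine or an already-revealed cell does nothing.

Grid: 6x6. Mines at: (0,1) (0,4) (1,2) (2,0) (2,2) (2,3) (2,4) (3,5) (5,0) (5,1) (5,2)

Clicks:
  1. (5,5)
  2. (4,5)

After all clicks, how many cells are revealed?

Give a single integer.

Answer: 6

Derivation:
Click 1 (5,5) count=0: revealed 6 new [(4,3) (4,4) (4,5) (5,3) (5,4) (5,5)] -> total=6
Click 2 (4,5) count=1: revealed 0 new [(none)] -> total=6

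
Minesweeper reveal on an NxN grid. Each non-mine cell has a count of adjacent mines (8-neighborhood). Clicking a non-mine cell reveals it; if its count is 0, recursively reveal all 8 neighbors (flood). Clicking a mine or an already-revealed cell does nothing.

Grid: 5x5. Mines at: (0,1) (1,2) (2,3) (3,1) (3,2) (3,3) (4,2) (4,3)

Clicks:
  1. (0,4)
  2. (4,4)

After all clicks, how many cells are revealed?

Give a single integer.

Click 1 (0,4) count=0: revealed 4 new [(0,3) (0,4) (1,3) (1,4)] -> total=4
Click 2 (4,4) count=2: revealed 1 new [(4,4)] -> total=5

Answer: 5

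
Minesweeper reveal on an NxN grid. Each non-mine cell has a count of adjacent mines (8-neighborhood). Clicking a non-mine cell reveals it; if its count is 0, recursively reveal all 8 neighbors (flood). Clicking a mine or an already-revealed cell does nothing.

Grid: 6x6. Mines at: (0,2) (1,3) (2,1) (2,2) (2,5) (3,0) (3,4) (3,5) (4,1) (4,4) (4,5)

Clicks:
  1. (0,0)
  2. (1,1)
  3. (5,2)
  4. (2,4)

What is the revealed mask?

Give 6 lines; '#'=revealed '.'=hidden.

Answer: ##....
##....
....#.
......
......
..#...

Derivation:
Click 1 (0,0) count=0: revealed 4 new [(0,0) (0,1) (1,0) (1,1)] -> total=4
Click 2 (1,1) count=3: revealed 0 new [(none)] -> total=4
Click 3 (5,2) count=1: revealed 1 new [(5,2)] -> total=5
Click 4 (2,4) count=4: revealed 1 new [(2,4)] -> total=6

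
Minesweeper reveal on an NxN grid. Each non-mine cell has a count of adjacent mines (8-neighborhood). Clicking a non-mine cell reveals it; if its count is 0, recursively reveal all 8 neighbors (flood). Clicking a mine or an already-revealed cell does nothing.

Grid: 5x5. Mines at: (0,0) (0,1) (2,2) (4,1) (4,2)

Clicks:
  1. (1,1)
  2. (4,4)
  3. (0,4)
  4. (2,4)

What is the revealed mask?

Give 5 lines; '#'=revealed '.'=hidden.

Click 1 (1,1) count=3: revealed 1 new [(1,1)] -> total=1
Click 2 (4,4) count=0: revealed 12 new [(0,2) (0,3) (0,4) (1,2) (1,3) (1,4) (2,3) (2,4) (3,3) (3,4) (4,3) (4,4)] -> total=13
Click 3 (0,4) count=0: revealed 0 new [(none)] -> total=13
Click 4 (2,4) count=0: revealed 0 new [(none)] -> total=13

Answer: ..###
.####
...##
...##
...##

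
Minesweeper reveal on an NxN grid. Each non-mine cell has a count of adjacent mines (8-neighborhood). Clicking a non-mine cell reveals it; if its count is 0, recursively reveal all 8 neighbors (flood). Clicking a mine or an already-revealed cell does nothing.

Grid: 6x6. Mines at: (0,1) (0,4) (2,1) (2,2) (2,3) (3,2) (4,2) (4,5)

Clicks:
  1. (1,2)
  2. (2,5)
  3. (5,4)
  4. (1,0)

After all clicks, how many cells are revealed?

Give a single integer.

Click 1 (1,2) count=4: revealed 1 new [(1,2)] -> total=1
Click 2 (2,5) count=0: revealed 6 new [(1,4) (1,5) (2,4) (2,5) (3,4) (3,5)] -> total=7
Click 3 (5,4) count=1: revealed 1 new [(5,4)] -> total=8
Click 4 (1,0) count=2: revealed 1 new [(1,0)] -> total=9

Answer: 9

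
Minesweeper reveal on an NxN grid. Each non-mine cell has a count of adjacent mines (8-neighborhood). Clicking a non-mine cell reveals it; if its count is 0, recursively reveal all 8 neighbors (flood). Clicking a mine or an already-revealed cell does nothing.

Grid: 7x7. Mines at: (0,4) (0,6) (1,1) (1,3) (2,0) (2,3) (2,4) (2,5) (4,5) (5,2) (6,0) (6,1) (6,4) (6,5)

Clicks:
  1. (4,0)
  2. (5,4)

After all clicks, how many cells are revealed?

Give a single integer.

Answer: 7

Derivation:
Click 1 (4,0) count=0: revealed 6 new [(3,0) (3,1) (4,0) (4,1) (5,0) (5,1)] -> total=6
Click 2 (5,4) count=3: revealed 1 new [(5,4)] -> total=7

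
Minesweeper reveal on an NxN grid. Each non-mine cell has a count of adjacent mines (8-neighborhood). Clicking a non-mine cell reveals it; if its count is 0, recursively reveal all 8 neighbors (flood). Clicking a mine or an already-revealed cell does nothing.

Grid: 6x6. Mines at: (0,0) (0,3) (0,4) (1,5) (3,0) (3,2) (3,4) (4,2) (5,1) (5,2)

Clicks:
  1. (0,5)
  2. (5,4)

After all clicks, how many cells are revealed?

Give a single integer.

Answer: 7

Derivation:
Click 1 (0,5) count=2: revealed 1 new [(0,5)] -> total=1
Click 2 (5,4) count=0: revealed 6 new [(4,3) (4,4) (4,5) (5,3) (5,4) (5,5)] -> total=7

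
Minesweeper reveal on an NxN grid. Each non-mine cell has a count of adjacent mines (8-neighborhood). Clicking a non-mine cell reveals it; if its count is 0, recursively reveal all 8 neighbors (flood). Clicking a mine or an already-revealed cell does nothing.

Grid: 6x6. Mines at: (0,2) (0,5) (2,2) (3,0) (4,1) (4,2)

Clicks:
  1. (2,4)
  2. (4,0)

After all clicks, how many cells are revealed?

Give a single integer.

Answer: 16

Derivation:
Click 1 (2,4) count=0: revealed 15 new [(1,3) (1,4) (1,5) (2,3) (2,4) (2,5) (3,3) (3,4) (3,5) (4,3) (4,4) (4,5) (5,3) (5,4) (5,5)] -> total=15
Click 2 (4,0) count=2: revealed 1 new [(4,0)] -> total=16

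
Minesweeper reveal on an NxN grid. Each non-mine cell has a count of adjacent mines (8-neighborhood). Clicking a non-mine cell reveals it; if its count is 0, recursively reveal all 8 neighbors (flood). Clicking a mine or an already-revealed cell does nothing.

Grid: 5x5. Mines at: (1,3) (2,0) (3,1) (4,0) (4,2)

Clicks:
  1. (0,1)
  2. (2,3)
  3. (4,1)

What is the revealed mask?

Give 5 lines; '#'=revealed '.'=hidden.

Answer: ###..
###..
...#.
.....
.#...

Derivation:
Click 1 (0,1) count=0: revealed 6 new [(0,0) (0,1) (0,2) (1,0) (1,1) (1,2)] -> total=6
Click 2 (2,3) count=1: revealed 1 new [(2,3)] -> total=7
Click 3 (4,1) count=3: revealed 1 new [(4,1)] -> total=8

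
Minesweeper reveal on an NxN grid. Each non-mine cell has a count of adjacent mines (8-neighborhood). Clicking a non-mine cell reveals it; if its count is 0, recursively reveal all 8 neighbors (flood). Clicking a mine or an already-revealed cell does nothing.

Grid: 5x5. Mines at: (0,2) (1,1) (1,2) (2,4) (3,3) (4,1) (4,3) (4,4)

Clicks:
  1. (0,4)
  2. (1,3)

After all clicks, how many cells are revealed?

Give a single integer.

Answer: 4

Derivation:
Click 1 (0,4) count=0: revealed 4 new [(0,3) (0,4) (1,3) (1,4)] -> total=4
Click 2 (1,3) count=3: revealed 0 new [(none)] -> total=4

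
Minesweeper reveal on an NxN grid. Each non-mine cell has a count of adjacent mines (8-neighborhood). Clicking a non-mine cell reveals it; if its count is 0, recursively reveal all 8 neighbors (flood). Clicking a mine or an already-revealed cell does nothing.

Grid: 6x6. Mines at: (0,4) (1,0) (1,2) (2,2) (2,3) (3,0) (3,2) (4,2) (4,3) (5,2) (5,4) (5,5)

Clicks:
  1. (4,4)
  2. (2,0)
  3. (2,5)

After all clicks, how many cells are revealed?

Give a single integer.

Click 1 (4,4) count=3: revealed 1 new [(4,4)] -> total=1
Click 2 (2,0) count=2: revealed 1 new [(2,0)] -> total=2
Click 3 (2,5) count=0: revealed 7 new [(1,4) (1,5) (2,4) (2,5) (3,4) (3,5) (4,5)] -> total=9

Answer: 9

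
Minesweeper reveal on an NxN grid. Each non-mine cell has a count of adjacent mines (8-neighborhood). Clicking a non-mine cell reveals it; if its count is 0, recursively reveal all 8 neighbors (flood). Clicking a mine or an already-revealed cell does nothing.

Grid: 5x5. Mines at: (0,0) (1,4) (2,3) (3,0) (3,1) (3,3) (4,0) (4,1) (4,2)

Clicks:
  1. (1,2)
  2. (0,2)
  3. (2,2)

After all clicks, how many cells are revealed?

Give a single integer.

Click 1 (1,2) count=1: revealed 1 new [(1,2)] -> total=1
Click 2 (0,2) count=0: revealed 5 new [(0,1) (0,2) (0,3) (1,1) (1,3)] -> total=6
Click 3 (2,2) count=3: revealed 1 new [(2,2)] -> total=7

Answer: 7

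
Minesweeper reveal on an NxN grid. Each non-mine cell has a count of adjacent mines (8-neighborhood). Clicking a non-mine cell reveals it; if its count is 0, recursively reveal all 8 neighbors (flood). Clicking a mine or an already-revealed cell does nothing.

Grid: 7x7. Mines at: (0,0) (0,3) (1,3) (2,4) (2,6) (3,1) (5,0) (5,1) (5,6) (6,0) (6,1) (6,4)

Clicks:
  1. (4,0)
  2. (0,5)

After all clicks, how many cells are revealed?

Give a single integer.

Click 1 (4,0) count=3: revealed 1 new [(4,0)] -> total=1
Click 2 (0,5) count=0: revealed 6 new [(0,4) (0,5) (0,6) (1,4) (1,5) (1,6)] -> total=7

Answer: 7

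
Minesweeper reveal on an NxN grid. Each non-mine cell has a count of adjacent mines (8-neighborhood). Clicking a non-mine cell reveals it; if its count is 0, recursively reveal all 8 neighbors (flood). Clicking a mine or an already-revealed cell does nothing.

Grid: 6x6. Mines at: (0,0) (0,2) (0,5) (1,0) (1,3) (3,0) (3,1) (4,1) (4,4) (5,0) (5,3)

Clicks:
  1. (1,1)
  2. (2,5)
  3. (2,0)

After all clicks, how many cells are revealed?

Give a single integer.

Click 1 (1,1) count=3: revealed 1 new [(1,1)] -> total=1
Click 2 (2,5) count=0: revealed 6 new [(1,4) (1,5) (2,4) (2,5) (3,4) (3,5)] -> total=7
Click 3 (2,0) count=3: revealed 1 new [(2,0)] -> total=8

Answer: 8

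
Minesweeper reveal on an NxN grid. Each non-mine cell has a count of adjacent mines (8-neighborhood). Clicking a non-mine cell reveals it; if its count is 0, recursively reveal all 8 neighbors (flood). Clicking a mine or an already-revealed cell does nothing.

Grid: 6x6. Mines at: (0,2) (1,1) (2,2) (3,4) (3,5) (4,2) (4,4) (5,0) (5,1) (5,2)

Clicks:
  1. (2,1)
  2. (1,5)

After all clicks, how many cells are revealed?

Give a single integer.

Click 1 (2,1) count=2: revealed 1 new [(2,1)] -> total=1
Click 2 (1,5) count=0: revealed 9 new [(0,3) (0,4) (0,5) (1,3) (1,4) (1,5) (2,3) (2,4) (2,5)] -> total=10

Answer: 10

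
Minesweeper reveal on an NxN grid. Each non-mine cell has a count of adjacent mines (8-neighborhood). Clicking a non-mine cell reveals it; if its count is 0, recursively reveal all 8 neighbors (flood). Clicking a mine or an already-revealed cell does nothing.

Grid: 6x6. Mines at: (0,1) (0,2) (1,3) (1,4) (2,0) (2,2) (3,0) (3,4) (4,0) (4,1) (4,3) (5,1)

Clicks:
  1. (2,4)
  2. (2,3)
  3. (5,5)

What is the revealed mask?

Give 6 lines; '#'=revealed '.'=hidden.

Answer: ......
......
...##.
......
....##
....##

Derivation:
Click 1 (2,4) count=3: revealed 1 new [(2,4)] -> total=1
Click 2 (2,3) count=4: revealed 1 new [(2,3)] -> total=2
Click 3 (5,5) count=0: revealed 4 new [(4,4) (4,5) (5,4) (5,5)] -> total=6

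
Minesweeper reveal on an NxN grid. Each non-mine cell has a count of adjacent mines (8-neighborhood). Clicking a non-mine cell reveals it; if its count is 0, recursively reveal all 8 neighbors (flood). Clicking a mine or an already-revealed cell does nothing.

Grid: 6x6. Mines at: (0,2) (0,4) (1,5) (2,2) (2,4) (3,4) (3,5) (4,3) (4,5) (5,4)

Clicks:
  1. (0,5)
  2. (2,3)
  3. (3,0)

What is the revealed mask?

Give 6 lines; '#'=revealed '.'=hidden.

Answer: ##...#
##....
##.#..
###...
###...
###...

Derivation:
Click 1 (0,5) count=2: revealed 1 new [(0,5)] -> total=1
Click 2 (2,3) count=3: revealed 1 new [(2,3)] -> total=2
Click 3 (3,0) count=0: revealed 15 new [(0,0) (0,1) (1,0) (1,1) (2,0) (2,1) (3,0) (3,1) (3,2) (4,0) (4,1) (4,2) (5,0) (5,1) (5,2)] -> total=17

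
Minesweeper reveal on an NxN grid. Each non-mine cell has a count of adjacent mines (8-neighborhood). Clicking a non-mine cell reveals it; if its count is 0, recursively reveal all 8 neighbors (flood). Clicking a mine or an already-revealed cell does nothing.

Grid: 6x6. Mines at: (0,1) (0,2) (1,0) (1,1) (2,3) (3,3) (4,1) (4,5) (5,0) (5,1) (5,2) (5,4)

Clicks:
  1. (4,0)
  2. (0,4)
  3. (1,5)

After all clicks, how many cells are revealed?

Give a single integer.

Answer: 11

Derivation:
Click 1 (4,0) count=3: revealed 1 new [(4,0)] -> total=1
Click 2 (0,4) count=0: revealed 10 new [(0,3) (0,4) (0,5) (1,3) (1,4) (1,5) (2,4) (2,5) (3,4) (3,5)] -> total=11
Click 3 (1,5) count=0: revealed 0 new [(none)] -> total=11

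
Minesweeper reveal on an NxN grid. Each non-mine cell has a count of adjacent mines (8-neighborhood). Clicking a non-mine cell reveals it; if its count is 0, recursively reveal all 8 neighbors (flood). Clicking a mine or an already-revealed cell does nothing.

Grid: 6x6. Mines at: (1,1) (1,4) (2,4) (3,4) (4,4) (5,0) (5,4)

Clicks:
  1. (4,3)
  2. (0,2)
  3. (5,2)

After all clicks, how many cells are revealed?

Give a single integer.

Answer: 16

Derivation:
Click 1 (4,3) count=3: revealed 1 new [(4,3)] -> total=1
Click 2 (0,2) count=1: revealed 1 new [(0,2)] -> total=2
Click 3 (5,2) count=0: revealed 14 new [(2,0) (2,1) (2,2) (2,3) (3,0) (3,1) (3,2) (3,3) (4,0) (4,1) (4,2) (5,1) (5,2) (5,3)] -> total=16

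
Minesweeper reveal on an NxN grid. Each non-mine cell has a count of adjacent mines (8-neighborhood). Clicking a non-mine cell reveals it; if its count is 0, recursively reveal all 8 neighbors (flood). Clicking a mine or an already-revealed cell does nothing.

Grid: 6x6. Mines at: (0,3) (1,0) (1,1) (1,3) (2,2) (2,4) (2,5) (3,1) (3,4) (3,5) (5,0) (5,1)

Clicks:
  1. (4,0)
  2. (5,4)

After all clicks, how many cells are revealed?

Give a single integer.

Click 1 (4,0) count=3: revealed 1 new [(4,0)] -> total=1
Click 2 (5,4) count=0: revealed 8 new [(4,2) (4,3) (4,4) (4,5) (5,2) (5,3) (5,4) (5,5)] -> total=9

Answer: 9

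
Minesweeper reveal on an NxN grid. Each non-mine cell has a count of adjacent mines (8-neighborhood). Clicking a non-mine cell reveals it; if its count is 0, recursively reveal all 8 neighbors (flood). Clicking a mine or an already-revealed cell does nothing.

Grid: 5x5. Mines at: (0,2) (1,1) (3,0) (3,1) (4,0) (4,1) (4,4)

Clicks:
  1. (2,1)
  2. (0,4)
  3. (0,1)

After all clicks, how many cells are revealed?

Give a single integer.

Answer: 13

Derivation:
Click 1 (2,1) count=3: revealed 1 new [(2,1)] -> total=1
Click 2 (0,4) count=0: revealed 11 new [(0,3) (0,4) (1,2) (1,3) (1,4) (2,2) (2,3) (2,4) (3,2) (3,3) (3,4)] -> total=12
Click 3 (0,1) count=2: revealed 1 new [(0,1)] -> total=13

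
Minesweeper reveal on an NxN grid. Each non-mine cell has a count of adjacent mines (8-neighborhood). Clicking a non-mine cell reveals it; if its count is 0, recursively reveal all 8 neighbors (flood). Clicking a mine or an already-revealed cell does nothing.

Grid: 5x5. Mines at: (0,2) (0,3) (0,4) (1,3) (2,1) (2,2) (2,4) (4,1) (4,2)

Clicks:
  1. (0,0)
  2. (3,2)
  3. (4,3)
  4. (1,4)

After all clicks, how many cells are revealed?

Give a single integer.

Answer: 7

Derivation:
Click 1 (0,0) count=0: revealed 4 new [(0,0) (0,1) (1,0) (1,1)] -> total=4
Click 2 (3,2) count=4: revealed 1 new [(3,2)] -> total=5
Click 3 (4,3) count=1: revealed 1 new [(4,3)] -> total=6
Click 4 (1,4) count=4: revealed 1 new [(1,4)] -> total=7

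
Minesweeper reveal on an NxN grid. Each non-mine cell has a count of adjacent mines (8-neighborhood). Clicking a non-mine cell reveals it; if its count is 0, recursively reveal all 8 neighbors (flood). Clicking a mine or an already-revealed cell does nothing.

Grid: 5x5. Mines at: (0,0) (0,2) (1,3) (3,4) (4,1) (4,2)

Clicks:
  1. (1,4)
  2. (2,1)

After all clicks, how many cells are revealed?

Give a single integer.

Click 1 (1,4) count=1: revealed 1 new [(1,4)] -> total=1
Click 2 (2,1) count=0: revealed 9 new [(1,0) (1,1) (1,2) (2,0) (2,1) (2,2) (3,0) (3,1) (3,2)] -> total=10

Answer: 10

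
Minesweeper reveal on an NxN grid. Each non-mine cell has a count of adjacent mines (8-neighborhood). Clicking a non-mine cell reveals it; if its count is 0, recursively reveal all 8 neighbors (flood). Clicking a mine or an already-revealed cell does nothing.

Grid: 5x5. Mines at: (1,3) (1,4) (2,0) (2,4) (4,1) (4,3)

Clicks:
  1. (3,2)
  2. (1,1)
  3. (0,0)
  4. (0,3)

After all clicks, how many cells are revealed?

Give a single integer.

Answer: 8

Derivation:
Click 1 (3,2) count=2: revealed 1 new [(3,2)] -> total=1
Click 2 (1,1) count=1: revealed 1 new [(1,1)] -> total=2
Click 3 (0,0) count=0: revealed 5 new [(0,0) (0,1) (0,2) (1,0) (1,2)] -> total=7
Click 4 (0,3) count=2: revealed 1 new [(0,3)] -> total=8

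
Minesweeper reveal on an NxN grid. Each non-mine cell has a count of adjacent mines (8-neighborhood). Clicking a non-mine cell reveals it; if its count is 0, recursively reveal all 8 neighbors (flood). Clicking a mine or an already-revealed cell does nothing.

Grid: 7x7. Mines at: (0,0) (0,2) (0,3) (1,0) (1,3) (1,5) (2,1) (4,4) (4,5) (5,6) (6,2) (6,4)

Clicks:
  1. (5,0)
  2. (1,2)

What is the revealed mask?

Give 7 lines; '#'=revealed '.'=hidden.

Click 1 (5,0) count=0: revealed 14 new [(3,0) (3,1) (3,2) (3,3) (4,0) (4,1) (4,2) (4,3) (5,0) (5,1) (5,2) (5,3) (6,0) (6,1)] -> total=14
Click 2 (1,2) count=4: revealed 1 new [(1,2)] -> total=15

Answer: .......
..#....
.......
####...
####...
####...
##.....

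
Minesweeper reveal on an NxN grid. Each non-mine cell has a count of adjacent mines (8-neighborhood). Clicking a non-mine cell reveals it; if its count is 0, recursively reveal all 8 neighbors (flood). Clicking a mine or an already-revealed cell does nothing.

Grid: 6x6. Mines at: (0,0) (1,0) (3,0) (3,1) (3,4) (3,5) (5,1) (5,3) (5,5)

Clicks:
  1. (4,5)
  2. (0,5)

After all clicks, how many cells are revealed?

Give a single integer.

Answer: 16

Derivation:
Click 1 (4,5) count=3: revealed 1 new [(4,5)] -> total=1
Click 2 (0,5) count=0: revealed 15 new [(0,1) (0,2) (0,3) (0,4) (0,5) (1,1) (1,2) (1,3) (1,4) (1,5) (2,1) (2,2) (2,3) (2,4) (2,5)] -> total=16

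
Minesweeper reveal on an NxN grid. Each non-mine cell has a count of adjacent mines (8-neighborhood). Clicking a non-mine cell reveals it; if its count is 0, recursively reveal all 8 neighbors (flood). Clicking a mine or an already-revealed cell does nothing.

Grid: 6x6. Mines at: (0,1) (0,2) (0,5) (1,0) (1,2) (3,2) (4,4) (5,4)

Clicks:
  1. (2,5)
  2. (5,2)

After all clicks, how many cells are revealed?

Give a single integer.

Answer: 21

Derivation:
Click 1 (2,5) count=0: revealed 9 new [(1,3) (1,4) (1,5) (2,3) (2,4) (2,5) (3,3) (3,4) (3,5)] -> total=9
Click 2 (5,2) count=0: revealed 12 new [(2,0) (2,1) (3,0) (3,1) (4,0) (4,1) (4,2) (4,3) (5,0) (5,1) (5,2) (5,3)] -> total=21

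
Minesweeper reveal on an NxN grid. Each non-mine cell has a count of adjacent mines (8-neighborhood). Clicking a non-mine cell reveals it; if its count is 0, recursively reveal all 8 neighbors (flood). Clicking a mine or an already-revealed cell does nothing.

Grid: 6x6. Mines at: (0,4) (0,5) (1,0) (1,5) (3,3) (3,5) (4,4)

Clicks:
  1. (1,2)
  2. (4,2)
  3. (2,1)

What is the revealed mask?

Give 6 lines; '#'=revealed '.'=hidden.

Click 1 (1,2) count=0: revealed 9 new [(0,1) (0,2) (0,3) (1,1) (1,2) (1,3) (2,1) (2,2) (2,3)] -> total=9
Click 2 (4,2) count=1: revealed 1 new [(4,2)] -> total=10
Click 3 (2,1) count=1: revealed 0 new [(none)] -> total=10

Answer: .###..
.###..
.###..
......
..#...
......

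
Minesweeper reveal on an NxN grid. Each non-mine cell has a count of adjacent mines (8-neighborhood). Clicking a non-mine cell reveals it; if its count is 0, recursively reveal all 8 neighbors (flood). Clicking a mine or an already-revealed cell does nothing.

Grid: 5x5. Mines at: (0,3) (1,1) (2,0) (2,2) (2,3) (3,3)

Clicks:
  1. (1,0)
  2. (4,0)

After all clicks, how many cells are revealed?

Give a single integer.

Answer: 7

Derivation:
Click 1 (1,0) count=2: revealed 1 new [(1,0)] -> total=1
Click 2 (4,0) count=0: revealed 6 new [(3,0) (3,1) (3,2) (4,0) (4,1) (4,2)] -> total=7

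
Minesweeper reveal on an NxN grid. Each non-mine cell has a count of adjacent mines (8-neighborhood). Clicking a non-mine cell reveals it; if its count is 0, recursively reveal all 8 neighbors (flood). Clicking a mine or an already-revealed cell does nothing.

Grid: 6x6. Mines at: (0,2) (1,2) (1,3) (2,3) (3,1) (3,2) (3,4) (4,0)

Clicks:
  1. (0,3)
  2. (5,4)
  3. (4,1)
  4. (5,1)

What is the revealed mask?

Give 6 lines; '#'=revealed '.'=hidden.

Answer: ...#..
......
......
......
.#####
.#####

Derivation:
Click 1 (0,3) count=3: revealed 1 new [(0,3)] -> total=1
Click 2 (5,4) count=0: revealed 10 new [(4,1) (4,2) (4,3) (4,4) (4,5) (5,1) (5,2) (5,3) (5,4) (5,5)] -> total=11
Click 3 (4,1) count=3: revealed 0 new [(none)] -> total=11
Click 4 (5,1) count=1: revealed 0 new [(none)] -> total=11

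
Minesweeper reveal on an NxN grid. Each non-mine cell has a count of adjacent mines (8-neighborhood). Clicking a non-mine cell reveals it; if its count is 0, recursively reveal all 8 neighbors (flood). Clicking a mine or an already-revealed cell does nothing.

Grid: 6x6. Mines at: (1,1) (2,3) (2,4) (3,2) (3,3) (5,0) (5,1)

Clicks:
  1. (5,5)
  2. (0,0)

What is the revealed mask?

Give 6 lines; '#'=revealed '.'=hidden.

Click 1 (5,5) count=0: revealed 10 new [(3,4) (3,5) (4,2) (4,3) (4,4) (4,5) (5,2) (5,3) (5,4) (5,5)] -> total=10
Click 2 (0,0) count=1: revealed 1 new [(0,0)] -> total=11

Answer: #.....
......
......
....##
..####
..####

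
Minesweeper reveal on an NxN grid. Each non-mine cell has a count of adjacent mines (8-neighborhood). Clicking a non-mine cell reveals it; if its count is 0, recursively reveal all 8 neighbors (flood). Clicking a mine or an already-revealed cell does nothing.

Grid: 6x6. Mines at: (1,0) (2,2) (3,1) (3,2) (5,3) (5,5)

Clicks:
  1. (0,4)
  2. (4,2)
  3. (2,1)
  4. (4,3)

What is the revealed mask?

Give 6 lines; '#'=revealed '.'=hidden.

Click 1 (0,4) count=0: revealed 19 new [(0,1) (0,2) (0,3) (0,4) (0,5) (1,1) (1,2) (1,3) (1,4) (1,5) (2,3) (2,4) (2,5) (3,3) (3,4) (3,5) (4,3) (4,4) (4,5)] -> total=19
Click 2 (4,2) count=3: revealed 1 new [(4,2)] -> total=20
Click 3 (2,1) count=4: revealed 1 new [(2,1)] -> total=21
Click 4 (4,3) count=2: revealed 0 new [(none)] -> total=21

Answer: .#####
.#####
.#.###
...###
..####
......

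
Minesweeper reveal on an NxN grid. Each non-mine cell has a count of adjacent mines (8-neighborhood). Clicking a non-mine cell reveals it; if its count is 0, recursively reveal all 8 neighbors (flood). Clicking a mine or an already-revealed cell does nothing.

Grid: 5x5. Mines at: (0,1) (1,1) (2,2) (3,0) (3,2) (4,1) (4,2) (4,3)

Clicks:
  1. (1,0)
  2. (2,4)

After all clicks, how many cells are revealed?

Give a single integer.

Answer: 11

Derivation:
Click 1 (1,0) count=2: revealed 1 new [(1,0)] -> total=1
Click 2 (2,4) count=0: revealed 10 new [(0,2) (0,3) (0,4) (1,2) (1,3) (1,4) (2,3) (2,4) (3,3) (3,4)] -> total=11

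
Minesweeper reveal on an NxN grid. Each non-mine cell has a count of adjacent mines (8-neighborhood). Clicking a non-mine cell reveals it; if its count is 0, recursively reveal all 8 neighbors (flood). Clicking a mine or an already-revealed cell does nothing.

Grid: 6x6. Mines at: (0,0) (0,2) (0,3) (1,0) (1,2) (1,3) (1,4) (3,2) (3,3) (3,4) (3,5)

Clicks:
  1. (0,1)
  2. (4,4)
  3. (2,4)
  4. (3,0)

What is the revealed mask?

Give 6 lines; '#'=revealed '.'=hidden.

Click 1 (0,1) count=4: revealed 1 new [(0,1)] -> total=1
Click 2 (4,4) count=3: revealed 1 new [(4,4)] -> total=2
Click 3 (2,4) count=5: revealed 1 new [(2,4)] -> total=3
Click 4 (3,0) count=0: revealed 15 new [(2,0) (2,1) (3,0) (3,1) (4,0) (4,1) (4,2) (4,3) (4,5) (5,0) (5,1) (5,2) (5,3) (5,4) (5,5)] -> total=18

Answer: .#....
......
##..#.
##....
######
######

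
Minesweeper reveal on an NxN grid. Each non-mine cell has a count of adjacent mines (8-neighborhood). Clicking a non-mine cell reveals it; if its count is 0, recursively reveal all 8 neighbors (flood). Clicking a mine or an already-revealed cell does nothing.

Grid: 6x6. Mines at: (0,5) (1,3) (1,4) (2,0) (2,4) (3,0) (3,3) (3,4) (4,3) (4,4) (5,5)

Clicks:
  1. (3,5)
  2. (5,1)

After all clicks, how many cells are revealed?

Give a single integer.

Answer: 7

Derivation:
Click 1 (3,5) count=3: revealed 1 new [(3,5)] -> total=1
Click 2 (5,1) count=0: revealed 6 new [(4,0) (4,1) (4,2) (5,0) (5,1) (5,2)] -> total=7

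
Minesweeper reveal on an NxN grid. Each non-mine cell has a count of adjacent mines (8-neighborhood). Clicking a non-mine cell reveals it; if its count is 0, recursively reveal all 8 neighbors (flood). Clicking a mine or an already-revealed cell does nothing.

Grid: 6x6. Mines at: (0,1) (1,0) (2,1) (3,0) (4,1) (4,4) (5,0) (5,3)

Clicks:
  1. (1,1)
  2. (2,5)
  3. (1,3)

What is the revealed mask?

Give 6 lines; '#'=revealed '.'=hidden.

Answer: ..####
.#####
..####
..####
......
......

Derivation:
Click 1 (1,1) count=3: revealed 1 new [(1,1)] -> total=1
Click 2 (2,5) count=0: revealed 16 new [(0,2) (0,3) (0,4) (0,5) (1,2) (1,3) (1,4) (1,5) (2,2) (2,3) (2,4) (2,5) (3,2) (3,3) (3,4) (3,5)] -> total=17
Click 3 (1,3) count=0: revealed 0 new [(none)] -> total=17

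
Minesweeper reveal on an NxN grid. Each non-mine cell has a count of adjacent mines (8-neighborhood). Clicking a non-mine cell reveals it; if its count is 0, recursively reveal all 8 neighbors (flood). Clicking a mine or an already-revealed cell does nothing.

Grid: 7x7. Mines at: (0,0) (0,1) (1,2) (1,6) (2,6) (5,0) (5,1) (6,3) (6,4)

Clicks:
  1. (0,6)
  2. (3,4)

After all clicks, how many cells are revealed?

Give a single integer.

Answer: 36

Derivation:
Click 1 (0,6) count=1: revealed 1 new [(0,6)] -> total=1
Click 2 (3,4) count=0: revealed 35 new [(0,3) (0,4) (0,5) (1,0) (1,1) (1,3) (1,4) (1,5) (2,0) (2,1) (2,2) (2,3) (2,4) (2,5) (3,0) (3,1) (3,2) (3,3) (3,4) (3,5) (3,6) (4,0) (4,1) (4,2) (4,3) (4,4) (4,5) (4,6) (5,2) (5,3) (5,4) (5,5) (5,6) (6,5) (6,6)] -> total=36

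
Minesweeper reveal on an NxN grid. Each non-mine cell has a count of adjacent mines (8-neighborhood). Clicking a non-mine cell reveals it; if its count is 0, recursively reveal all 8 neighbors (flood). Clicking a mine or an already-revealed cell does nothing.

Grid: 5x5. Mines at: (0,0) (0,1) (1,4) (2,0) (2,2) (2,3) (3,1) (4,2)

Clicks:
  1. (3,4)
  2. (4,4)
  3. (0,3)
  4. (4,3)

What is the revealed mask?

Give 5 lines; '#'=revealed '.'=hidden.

Answer: ...#.
.....
.....
...##
...##

Derivation:
Click 1 (3,4) count=1: revealed 1 new [(3,4)] -> total=1
Click 2 (4,4) count=0: revealed 3 new [(3,3) (4,3) (4,4)] -> total=4
Click 3 (0,3) count=1: revealed 1 new [(0,3)] -> total=5
Click 4 (4,3) count=1: revealed 0 new [(none)] -> total=5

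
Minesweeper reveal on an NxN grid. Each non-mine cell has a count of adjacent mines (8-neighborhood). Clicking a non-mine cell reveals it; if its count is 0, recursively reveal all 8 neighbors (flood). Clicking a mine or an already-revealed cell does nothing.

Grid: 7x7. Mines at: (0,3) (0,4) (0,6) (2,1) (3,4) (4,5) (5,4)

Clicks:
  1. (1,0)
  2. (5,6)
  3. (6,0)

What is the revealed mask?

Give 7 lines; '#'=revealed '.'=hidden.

Click 1 (1,0) count=1: revealed 1 new [(1,0)] -> total=1
Click 2 (5,6) count=1: revealed 1 new [(5,6)] -> total=2
Click 3 (6,0) count=0: revealed 16 new [(3,0) (3,1) (3,2) (3,3) (4,0) (4,1) (4,2) (4,3) (5,0) (5,1) (5,2) (5,3) (6,0) (6,1) (6,2) (6,3)] -> total=18

Answer: .......
#......
.......
####...
####...
####..#
####...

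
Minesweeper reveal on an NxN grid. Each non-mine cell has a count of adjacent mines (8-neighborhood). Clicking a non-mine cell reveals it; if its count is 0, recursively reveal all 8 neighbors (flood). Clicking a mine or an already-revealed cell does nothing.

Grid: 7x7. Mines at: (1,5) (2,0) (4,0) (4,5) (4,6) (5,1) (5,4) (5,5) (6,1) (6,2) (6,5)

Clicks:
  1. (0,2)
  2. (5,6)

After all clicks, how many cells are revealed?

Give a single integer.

Answer: 23

Derivation:
Click 1 (0,2) count=0: revealed 22 new [(0,0) (0,1) (0,2) (0,3) (0,4) (1,0) (1,1) (1,2) (1,3) (1,4) (2,1) (2,2) (2,3) (2,4) (3,1) (3,2) (3,3) (3,4) (4,1) (4,2) (4,3) (4,4)] -> total=22
Click 2 (5,6) count=4: revealed 1 new [(5,6)] -> total=23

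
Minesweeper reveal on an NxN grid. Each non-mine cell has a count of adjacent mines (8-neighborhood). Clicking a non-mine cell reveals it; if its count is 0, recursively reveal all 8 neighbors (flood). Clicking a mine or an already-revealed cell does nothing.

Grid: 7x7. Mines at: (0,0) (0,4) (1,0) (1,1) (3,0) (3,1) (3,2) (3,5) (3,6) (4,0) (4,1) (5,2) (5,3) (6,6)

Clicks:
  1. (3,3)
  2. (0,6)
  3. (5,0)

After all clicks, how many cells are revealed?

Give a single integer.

Answer: 8

Derivation:
Click 1 (3,3) count=1: revealed 1 new [(3,3)] -> total=1
Click 2 (0,6) count=0: revealed 6 new [(0,5) (0,6) (1,5) (1,6) (2,5) (2,6)] -> total=7
Click 3 (5,0) count=2: revealed 1 new [(5,0)] -> total=8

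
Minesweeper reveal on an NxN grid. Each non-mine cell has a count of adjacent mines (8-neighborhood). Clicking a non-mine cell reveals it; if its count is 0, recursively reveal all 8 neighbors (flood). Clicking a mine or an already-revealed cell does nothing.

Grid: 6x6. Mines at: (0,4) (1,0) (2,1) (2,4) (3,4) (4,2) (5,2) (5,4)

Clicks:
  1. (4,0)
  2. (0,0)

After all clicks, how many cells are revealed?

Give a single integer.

Answer: 7

Derivation:
Click 1 (4,0) count=0: revealed 6 new [(3,0) (3,1) (4,0) (4,1) (5,0) (5,1)] -> total=6
Click 2 (0,0) count=1: revealed 1 new [(0,0)] -> total=7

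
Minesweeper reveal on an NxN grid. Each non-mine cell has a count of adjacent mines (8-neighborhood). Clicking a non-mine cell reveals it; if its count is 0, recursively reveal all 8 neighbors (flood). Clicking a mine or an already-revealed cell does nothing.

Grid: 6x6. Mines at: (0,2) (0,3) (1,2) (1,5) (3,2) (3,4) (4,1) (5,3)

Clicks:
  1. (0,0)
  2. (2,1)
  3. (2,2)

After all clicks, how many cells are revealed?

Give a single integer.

Answer: 9

Derivation:
Click 1 (0,0) count=0: revealed 8 new [(0,0) (0,1) (1,0) (1,1) (2,0) (2,1) (3,0) (3,1)] -> total=8
Click 2 (2,1) count=2: revealed 0 new [(none)] -> total=8
Click 3 (2,2) count=2: revealed 1 new [(2,2)] -> total=9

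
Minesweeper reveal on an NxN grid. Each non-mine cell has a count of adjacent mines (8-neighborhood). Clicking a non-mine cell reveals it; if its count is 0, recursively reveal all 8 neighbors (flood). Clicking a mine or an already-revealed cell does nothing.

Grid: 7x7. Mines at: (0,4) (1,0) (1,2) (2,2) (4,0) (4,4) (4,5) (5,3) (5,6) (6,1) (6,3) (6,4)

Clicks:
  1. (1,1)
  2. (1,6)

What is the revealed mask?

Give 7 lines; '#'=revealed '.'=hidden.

Click 1 (1,1) count=3: revealed 1 new [(1,1)] -> total=1
Click 2 (1,6) count=0: revealed 14 new [(0,5) (0,6) (1,3) (1,4) (1,5) (1,6) (2,3) (2,4) (2,5) (2,6) (3,3) (3,4) (3,5) (3,6)] -> total=15

Answer: .....##
.#.####
...####
...####
.......
.......
.......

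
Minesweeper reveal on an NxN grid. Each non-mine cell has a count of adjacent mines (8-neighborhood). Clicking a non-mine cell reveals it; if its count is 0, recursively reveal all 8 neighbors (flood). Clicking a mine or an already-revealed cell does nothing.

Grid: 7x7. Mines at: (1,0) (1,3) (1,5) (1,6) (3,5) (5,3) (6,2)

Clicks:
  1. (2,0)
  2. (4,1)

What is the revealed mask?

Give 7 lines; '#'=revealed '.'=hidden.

Answer: .......
.......
#####..
#####..
#####..
###....
##.....

Derivation:
Click 1 (2,0) count=1: revealed 1 new [(2,0)] -> total=1
Click 2 (4,1) count=0: revealed 19 new [(2,1) (2,2) (2,3) (2,4) (3,0) (3,1) (3,2) (3,3) (3,4) (4,0) (4,1) (4,2) (4,3) (4,4) (5,0) (5,1) (5,2) (6,0) (6,1)] -> total=20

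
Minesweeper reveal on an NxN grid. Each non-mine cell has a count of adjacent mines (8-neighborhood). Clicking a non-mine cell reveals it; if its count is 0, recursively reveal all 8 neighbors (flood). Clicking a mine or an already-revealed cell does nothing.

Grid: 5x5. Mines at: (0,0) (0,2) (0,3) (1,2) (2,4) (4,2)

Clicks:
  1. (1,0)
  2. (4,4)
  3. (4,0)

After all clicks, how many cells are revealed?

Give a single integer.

Answer: 12

Derivation:
Click 1 (1,0) count=1: revealed 1 new [(1,0)] -> total=1
Click 2 (4,4) count=0: revealed 4 new [(3,3) (3,4) (4,3) (4,4)] -> total=5
Click 3 (4,0) count=0: revealed 7 new [(1,1) (2,0) (2,1) (3,0) (3,1) (4,0) (4,1)] -> total=12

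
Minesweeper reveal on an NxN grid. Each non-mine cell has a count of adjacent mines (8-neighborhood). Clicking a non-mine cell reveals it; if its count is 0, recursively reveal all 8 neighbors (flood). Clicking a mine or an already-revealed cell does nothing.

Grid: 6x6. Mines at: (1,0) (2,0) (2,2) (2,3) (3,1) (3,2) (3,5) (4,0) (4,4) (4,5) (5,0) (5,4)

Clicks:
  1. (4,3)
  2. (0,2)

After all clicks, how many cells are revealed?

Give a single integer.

Answer: 13

Derivation:
Click 1 (4,3) count=3: revealed 1 new [(4,3)] -> total=1
Click 2 (0,2) count=0: revealed 12 new [(0,1) (0,2) (0,3) (0,4) (0,5) (1,1) (1,2) (1,3) (1,4) (1,5) (2,4) (2,5)] -> total=13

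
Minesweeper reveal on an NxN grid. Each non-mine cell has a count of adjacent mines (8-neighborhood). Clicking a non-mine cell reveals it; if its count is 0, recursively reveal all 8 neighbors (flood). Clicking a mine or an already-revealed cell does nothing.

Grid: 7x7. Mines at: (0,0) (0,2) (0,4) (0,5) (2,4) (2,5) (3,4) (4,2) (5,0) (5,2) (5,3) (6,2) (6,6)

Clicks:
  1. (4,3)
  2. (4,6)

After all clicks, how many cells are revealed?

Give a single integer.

Answer: 7

Derivation:
Click 1 (4,3) count=4: revealed 1 new [(4,3)] -> total=1
Click 2 (4,6) count=0: revealed 6 new [(3,5) (3,6) (4,5) (4,6) (5,5) (5,6)] -> total=7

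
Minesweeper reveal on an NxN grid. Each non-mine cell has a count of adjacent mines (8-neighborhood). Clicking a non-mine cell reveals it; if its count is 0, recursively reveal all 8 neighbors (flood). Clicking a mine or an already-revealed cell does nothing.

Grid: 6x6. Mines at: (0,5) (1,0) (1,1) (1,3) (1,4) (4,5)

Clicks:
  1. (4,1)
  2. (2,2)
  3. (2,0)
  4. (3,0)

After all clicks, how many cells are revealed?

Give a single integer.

Click 1 (4,1) count=0: revealed 20 new [(2,0) (2,1) (2,2) (2,3) (2,4) (3,0) (3,1) (3,2) (3,3) (3,4) (4,0) (4,1) (4,2) (4,3) (4,4) (5,0) (5,1) (5,2) (5,3) (5,4)] -> total=20
Click 2 (2,2) count=2: revealed 0 new [(none)] -> total=20
Click 3 (2,0) count=2: revealed 0 new [(none)] -> total=20
Click 4 (3,0) count=0: revealed 0 new [(none)] -> total=20

Answer: 20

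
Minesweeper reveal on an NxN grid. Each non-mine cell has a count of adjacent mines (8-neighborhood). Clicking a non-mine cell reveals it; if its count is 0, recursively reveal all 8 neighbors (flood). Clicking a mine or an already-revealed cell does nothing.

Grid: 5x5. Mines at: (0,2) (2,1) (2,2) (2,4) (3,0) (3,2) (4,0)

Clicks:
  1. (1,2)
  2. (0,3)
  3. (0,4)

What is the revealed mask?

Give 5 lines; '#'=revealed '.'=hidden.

Answer: ...##
..###
.....
.....
.....

Derivation:
Click 1 (1,2) count=3: revealed 1 new [(1,2)] -> total=1
Click 2 (0,3) count=1: revealed 1 new [(0,3)] -> total=2
Click 3 (0,4) count=0: revealed 3 new [(0,4) (1,3) (1,4)] -> total=5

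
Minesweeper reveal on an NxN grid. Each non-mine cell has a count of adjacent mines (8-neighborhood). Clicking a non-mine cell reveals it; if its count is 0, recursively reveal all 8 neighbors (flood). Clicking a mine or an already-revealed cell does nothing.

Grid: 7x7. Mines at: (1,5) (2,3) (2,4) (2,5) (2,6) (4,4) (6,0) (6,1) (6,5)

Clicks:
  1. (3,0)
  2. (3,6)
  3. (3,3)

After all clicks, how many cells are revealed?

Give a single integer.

Click 1 (3,0) count=0: revealed 25 new [(0,0) (0,1) (0,2) (0,3) (0,4) (1,0) (1,1) (1,2) (1,3) (1,4) (2,0) (2,1) (2,2) (3,0) (3,1) (3,2) (3,3) (4,0) (4,1) (4,2) (4,3) (5,0) (5,1) (5,2) (5,3)] -> total=25
Click 2 (3,6) count=2: revealed 1 new [(3,6)] -> total=26
Click 3 (3,3) count=3: revealed 0 new [(none)] -> total=26

Answer: 26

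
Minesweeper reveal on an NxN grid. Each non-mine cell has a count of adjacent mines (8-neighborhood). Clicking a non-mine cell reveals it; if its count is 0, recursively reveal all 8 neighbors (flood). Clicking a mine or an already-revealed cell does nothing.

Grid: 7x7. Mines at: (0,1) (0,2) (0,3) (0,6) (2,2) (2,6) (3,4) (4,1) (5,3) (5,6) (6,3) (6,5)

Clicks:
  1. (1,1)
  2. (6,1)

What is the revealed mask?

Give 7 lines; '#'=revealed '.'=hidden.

Answer: .......
.#.....
.......
.......
.......
###....
###....

Derivation:
Click 1 (1,1) count=3: revealed 1 new [(1,1)] -> total=1
Click 2 (6,1) count=0: revealed 6 new [(5,0) (5,1) (5,2) (6,0) (6,1) (6,2)] -> total=7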